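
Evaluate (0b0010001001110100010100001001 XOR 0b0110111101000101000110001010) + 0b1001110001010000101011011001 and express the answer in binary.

First 0b0010001001110100010100001001 XOR 0b0110111101000101000110001010 = 0b0100110100110001010010000011.
Add column by column in base 2, right to left:
  1+1 = 0 carry 1
  1+0+1 = 0 carry 1
  0+0+1 = 1
  0+1 = 1
  0+1 = 1
  0+0 = 0
  0+1 = 1
  1+1 = 0 carry 1
  0+0+1 = 1
  0+1 = 1
  1+0 = 1
  0+1 = 1
  1+0 = 1
  0+0 = 0
  0+0 = 0
  0+0 = 0
  1+1 = 0 carry 1
  1+0+1 = 0 carry 1
  0+1+1 = 0 carry 1
  0+0+1 = 1
  1+0 = 1
  0+0 = 0
  1+1 = 0 carry 1
  1+1+1 = 1 carry 1
  0+1+1 = 0 carry 1
  0+0+1 = 1
  1+0 = 1
  0+1 = 1

0b1110100110000001111101011100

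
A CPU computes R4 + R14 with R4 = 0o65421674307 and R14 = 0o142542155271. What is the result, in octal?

0o230164051600

Add column by column in base 8, right to left:
  7+1 = 0 carry 1
  0+7+1 = 0 carry 1
  3+2+1 = 6
  4+5 = 1 carry 1
  7+5+1 = 5 carry 1
  6+1+1 = 0 carry 1
  1+2+1 = 4
  2+4 = 6
  4+5 = 1 carry 1
  5+2+1 = 0 carry 1
  6+4+1 = 3 carry 1
  0+1+1 = 2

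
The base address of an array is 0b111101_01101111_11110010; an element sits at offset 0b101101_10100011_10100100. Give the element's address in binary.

0b11010110001001110010110

Add column by column in base 2, right to left:
  0+0 = 0
  1+0 = 1
  0+1 = 1
  0+0 = 0
  1+0 = 1
  1+1 = 0 carry 1
  1+0+1 = 0 carry 1
  1+1+1 = 1 carry 1
  1+1+1 = 1 carry 1
  1+1+1 = 1 carry 1
  1+0+1 = 0 carry 1
  1+0+1 = 0 carry 1
  0+0+1 = 1
  1+1 = 0 carry 1
  1+0+1 = 0 carry 1
  0+1+1 = 0 carry 1
  1+1+1 = 1 carry 1
  0+0+1 = 1
  1+1 = 0 carry 1
  1+1+1 = 1 carry 1
  1+0+1 = 0 carry 1
  1+1+1 = 1 carry 1
  final carry 1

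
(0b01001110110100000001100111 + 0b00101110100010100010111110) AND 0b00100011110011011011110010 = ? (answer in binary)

0b100001010010000000100000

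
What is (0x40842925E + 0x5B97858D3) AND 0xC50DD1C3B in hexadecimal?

Add column by column in base 16, right to left:
  E+3 = 1 carry 1
  5+D+1 = 3 carry 1
  2+8+1 = B
  9+5 = E
  2+8 = A
  4+7 = B
  8+9 = 1 carry 1
  0+B+1 = C
  4+5 = 9
Sum = 0x9C1BAEB31; now AND with 0xC50DD1C3B:
  9&C=8, C&5=4, 1&0=0, B&D=9, A&D=8, E&1=0, B&C=8, 3&3=3, 1&B=1

0x840980831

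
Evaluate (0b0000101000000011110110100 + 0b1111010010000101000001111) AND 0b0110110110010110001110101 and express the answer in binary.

Add column by column in base 2, right to left:
  0+1 = 1
  0+1 = 1
  1+1 = 0 carry 1
  0+1+1 = 0 carry 1
  1+0+1 = 0 carry 1
  1+0+1 = 0 carry 1
  0+0+1 = 1
  1+0 = 1
  1+0 = 1
  1+1 = 0 carry 1
  1+0+1 = 0 carry 1
  0+1+1 = 0 carry 1
  0+0+1 = 1
  0+0 = 0
  0+0 = 0
  0+0 = 0
  0+1 = 1
  0+0 = 0
  1+0 = 1
  0+1 = 1
  1+0 = 1
  0+1 = 1
  0+1 = 1
  0+1 = 1
  0+1 = 1
Sum = 0b1111111010001000111000011; now AND with 0b0110110110010110001110101:
  1111111010001000111000011
& 0110110110010110001110101
= 0110110010000000001000001

0b110110010000000001000001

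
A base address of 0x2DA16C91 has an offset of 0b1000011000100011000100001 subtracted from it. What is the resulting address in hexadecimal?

0b1000011000100011000100001 = 0x10C4621 in hexadecimal.
Subtract column by column in base 16:
  1-1 → 0
  9-2 → 7
  C-6 → 6
  6-4 → 2
  1-C → 5 (borrow)
  A-0-1 → 9
  D-1 → C
  2-0 → 2

0x2C952670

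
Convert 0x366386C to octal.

0o331434154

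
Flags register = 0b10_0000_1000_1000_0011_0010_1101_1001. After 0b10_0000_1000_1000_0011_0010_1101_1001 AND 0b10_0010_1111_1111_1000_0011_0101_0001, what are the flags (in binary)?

0b100000100010000000001001010001

AND bit by bit (1 only where both bits are 1):
  100000100010000011001011011001
& 100010111111111000001101010001
= 100000100010000000001001010001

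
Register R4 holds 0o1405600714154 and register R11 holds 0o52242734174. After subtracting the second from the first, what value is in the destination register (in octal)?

0o1333335757760

Subtract column by column in base 8:
  4-4 → 0
  5-7 → 6 (borrow)
  1-1-1 → 7 (borrow)
  4-4-1 → 7 (borrow)
  1-3-1 → 5 (borrow)
  7-7-1 → 7 (borrow)
  0-2-1 → 5 (borrow)
  0-4-1 → 3 (borrow)
  6-2-1 → 3
  5-2 → 3
  0-5 → 3 (borrow)
  4-0-1 → 3
  1-0 → 1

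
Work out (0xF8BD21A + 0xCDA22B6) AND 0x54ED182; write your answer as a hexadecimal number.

0x444D080

Add column by column in base 16, right to left:
  A+6 = 0 carry 1
  1+B+1 = D
  2+2 = 4
  D+2 = F
  B+A = 5 carry 1
  8+D+1 = 6 carry 1
  F+C+1 = C carry 1
  final carry 1
Sum = 0x1C65F4D0; now AND with 0x54ED182:
  1&0=0, C&5=4, 6&4=4, 5&E=4, F&D=D, 4&1=0, D&8=8, 0&2=0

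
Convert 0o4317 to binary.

0b100011001111

Each octal digit is 3 bits: 4=100 3=011 1=001 7=111.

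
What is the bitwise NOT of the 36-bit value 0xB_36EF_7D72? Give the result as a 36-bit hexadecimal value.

Each hex digit d becomes F−d:
  B→4, 3→C, 6→9, E→1, F→0, 7→8, D→2, 7→8, 2→D

0x4C910828D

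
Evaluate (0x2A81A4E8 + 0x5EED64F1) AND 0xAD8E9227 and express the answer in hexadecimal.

Add column by column in base 16, right to left:
  8+1 = 9
  E+F = D carry 1
  4+4+1 = 9
  A+6 = 0 carry 1
  1+D+1 = F
  8+E = 6 carry 1
  A+E+1 = 9 carry 1
  2+5+1 = 8
Sum = 0x896F09D9; now AND with 0xAD8E9227:
  8&A=8, 9&D=9, 6&8=0, F&E=E, 0&9=0, 9&2=0, D&2=0, 9&7=1

0x890E0001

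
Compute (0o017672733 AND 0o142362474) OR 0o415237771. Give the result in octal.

0o017672733 AND 0o142362474 = 0o002262430.
Then OR with 0o415237771.

0o417277771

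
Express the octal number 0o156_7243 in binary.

0b1101110111010100011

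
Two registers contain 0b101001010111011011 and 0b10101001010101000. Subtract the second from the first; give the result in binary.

0b10100001100110011

Subtract column by column in base 2:
  1-0 → 1
  1-0 → 1
  0-0 → 0
  1-1 → 0
  1-0 → 1
  0-1 → 1 (borrow)
  1-0-1 → 0
  1-1 → 0
  1-0 → 1
  0-1 → 1 (borrow)
  1-0-1 → 0
  0-0 → 0
  1-1 → 0
  0-0 → 0
  0-1 → 1 (borrow)
  1-0-1 → 0
  0-1 → 1 (borrow)
  1-0-1 → 0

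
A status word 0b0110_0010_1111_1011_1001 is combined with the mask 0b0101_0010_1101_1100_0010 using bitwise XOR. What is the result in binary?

0b00110000001001111011

XOR bit by bit (1 where the bits differ):
  01100010111110111001
^ 01010010110111000010
= 00110000001001111011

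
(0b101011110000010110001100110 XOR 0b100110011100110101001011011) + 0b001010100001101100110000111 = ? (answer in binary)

First 0b101011110000010110001100110 XOR 0b100110011100110101001011011 = 0b001101101100100011000111101.
Add column by column in base 2, right to left:
  1+1 = 0 carry 1
  0+1+1 = 0 carry 1
  1+1+1 = 1 carry 1
  1+0+1 = 0 carry 1
  1+0+1 = 0 carry 1
  1+0+1 = 0 carry 1
  0+0+1 = 1
  0+1 = 1
  0+1 = 1
  1+0 = 1
  1+0 = 1
  0+1 = 1
  0+1 = 1
  0+0 = 0
  1+1 = 0 carry 1
  0+1+1 = 0 carry 1
  0+0+1 = 1
  1+0 = 1
  1+0 = 1
  0+0 = 0
  1+1 = 0 carry 1
  1+0+1 = 0 carry 1
  0+1+1 = 0 carry 1
  1+0+1 = 0 carry 1
  1+1+1 = 1 carry 1
  final carry 1

0b11000001110001111111000100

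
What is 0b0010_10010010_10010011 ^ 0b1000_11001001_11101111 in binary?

0b10100101101101111100

XOR bit by bit (1 where the bits differ):
  00101001001010010011
^ 10001100100111101111
= 10100101101101111100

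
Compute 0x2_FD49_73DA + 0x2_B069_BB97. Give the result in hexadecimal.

Add column by column in base 16, right to left:
  A+7 = 1 carry 1
  D+9+1 = 7 carry 1
  3+B+1 = F
  7+B = 2 carry 1
  9+9+1 = 3 carry 1
  4+6+1 = B
  D+0 = D
  F+B = A carry 1
  2+2+1 = 5

0x5ADB32F71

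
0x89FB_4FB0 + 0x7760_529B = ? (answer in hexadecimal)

Add column by column in base 16, right to left:
  0+B = B
  B+9 = 4 carry 1
  F+2+1 = 2 carry 1
  4+5+1 = A
  B+0 = B
  F+6 = 5 carry 1
  9+7+1 = 1 carry 1
  8+7+1 = 0 carry 1
  final carry 1

0x1015BA24B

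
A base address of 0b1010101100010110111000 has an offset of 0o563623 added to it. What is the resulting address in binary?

0b1011011010110101001011

0o563623 = 0b101110011110010011 in binary.
Add column by column in base 2, right to left:
  0+1 = 1
  0+1 = 1
  0+0 = 0
  1+0 = 1
  1+1 = 0 carry 1
  1+0+1 = 0 carry 1
  0+0+1 = 1
  1+1 = 0 carry 1
  1+1+1 = 1 carry 1
  0+1+1 = 0 carry 1
  1+1+1 = 1 carry 1
  0+0+1 = 1
  0+0 = 0
  0+1 = 1
  1+1 = 0 carry 1
  1+1+1 = 1 carry 1
  0+0+1 = 1
  1+1 = 0 carry 1
  0+0+1 = 1
  1+0 = 1
  0+0 = 0
  1+0 = 1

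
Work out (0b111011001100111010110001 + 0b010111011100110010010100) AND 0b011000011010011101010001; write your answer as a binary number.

0b10000001000001101000001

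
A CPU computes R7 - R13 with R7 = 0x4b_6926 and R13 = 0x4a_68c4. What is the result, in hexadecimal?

Subtract column by column in base 16:
  6-4 → 2
  2-c → 6 (borrow)
  9-8-1 → 0
  6-6 → 0
  b-a → 1
  4-4 → 0

0x10062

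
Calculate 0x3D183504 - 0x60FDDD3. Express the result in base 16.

0x37085731

Subtract column by column in base 16:
  4-3 → 1
  0-D → 3 (borrow)
  5-D-1 → 7 (borrow)
  3-D-1 → 5 (borrow)
  8-F-1 → 8 (borrow)
  1-0-1 → 0
  D-6 → 7
  3-0 → 3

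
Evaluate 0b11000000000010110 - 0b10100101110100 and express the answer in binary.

0b10101011010100010

Subtract column by column in base 2:
  0-0 → 0
  1-0 → 1
  1-1 → 0
  0-0 → 0
  1-1 → 0
  0-1 → 1 (borrow)
  0-1-1 → 0 (borrow)
  0-0-1 → 1 (borrow)
  0-1-1 → 0 (borrow)
  0-0-1 → 1 (borrow)
  0-0-1 → 1 (borrow)
  0-1-1 → 0 (borrow)
  0-0-1 → 1 (borrow)
  0-1-1 → 0 (borrow)
  0-0-1 → 1 (borrow)
  1-0-1 → 0
  1-0 → 1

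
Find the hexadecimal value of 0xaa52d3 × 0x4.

0x2a94b4c

Multiply each base-16 digit by 4, carrying:
  3×4 = 12 → write c
  d×4 = 52 → write 4 carry 3
  2×4+3 = 11 → write b
  5×4 = 20 → write 4 carry 1
  a×4+1 = 41 → write 9 carry 2
  a×4+2 = 42 → write a carry 2
  remaining carry: 2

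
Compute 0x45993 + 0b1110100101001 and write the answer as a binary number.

0b1000111011010111100

0x45993 = 0b1000101100110010011 in binary.
Add column by column in base 2, right to left:
  1+1 = 0 carry 1
  1+0+1 = 0 carry 1
  0+0+1 = 1
  0+1 = 1
  1+0 = 1
  0+1 = 1
  0+0 = 0
  1+0 = 1
  1+1 = 0 carry 1
  0+0+1 = 1
  0+1 = 1
  1+1 = 0 carry 1
  1+1+1 = 1 carry 1
  0+0+1 = 1
  1+0 = 1
  0+0 = 0
  0+0 = 0
  0+0 = 0
  1+0 = 1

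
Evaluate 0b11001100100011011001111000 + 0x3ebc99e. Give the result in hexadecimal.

0b11001100100011011001111000 = 0x3323678 in hexadecimal.
Add column by column in base 16, right to left:
  8+e = 6 carry 1
  7+9+1 = 1 carry 1
  6+9+1 = 0 carry 1
  3+c+1 = 0 carry 1
  2+b+1 = e
  3+e = 1 carry 1
  3+3+1 = 7

0x71e0016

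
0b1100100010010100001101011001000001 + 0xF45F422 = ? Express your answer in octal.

0b1100100010010100001101011001000001 = 0o144224153101 in octal.
0xF45F422 = 0o1721372042 in octal.
Add column by column in base 8, right to left:
  1+2 = 3
  0+4 = 4
  1+0 = 1
  3+2 = 5
  5+7 = 4 carry 1
  1+3+1 = 5
  4+1 = 5
  2+2 = 4
  2+7 = 1 carry 1
  4+1+1 = 6
  4+0 = 4
  1+0 = 1

0o146145545143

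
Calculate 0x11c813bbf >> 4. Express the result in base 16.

Shifting right by 4 bits = 1 hex digit: drop the last 1.

0x11c813bb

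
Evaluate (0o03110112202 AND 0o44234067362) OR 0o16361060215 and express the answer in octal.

0o03110112202 AND 0o44234067362 = 0o00010002202.
Then OR with 0o16361060215.

0o16371062217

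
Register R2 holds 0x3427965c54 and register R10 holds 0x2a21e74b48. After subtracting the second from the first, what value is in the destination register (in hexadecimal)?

Subtract column by column in base 16:
  4-8 → c (borrow)
  5-4-1 → 0
  c-b → 1
  5-4 → 1
  6-7 → f (borrow)
  9-e-1 → a (borrow)
  7-1-1 → 5
  2-2 → 0
  4-a → a (borrow)
  3-2-1 → 0

0xa05af110c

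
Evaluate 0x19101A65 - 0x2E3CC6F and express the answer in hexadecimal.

0x162C4DF6

Subtract column by column in base 16:
  5-F → 6 (borrow)
  6-6-1 → F (borrow)
  A-C-1 → D (borrow)
  1-C-1 → 4 (borrow)
  0-3-1 → C (borrow)
  1-E-1 → 2 (borrow)
  9-2-1 → 6
  1-0 → 1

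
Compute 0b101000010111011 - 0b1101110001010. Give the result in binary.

Subtract column by column in base 2:
  1-0 → 1
  1-1 → 0
  0-0 → 0
  1-1 → 0
  1-0 → 1
  1-0 → 1
  0-0 → 0
  1-1 → 0
  0-1 → 1 (borrow)
  0-1-1 → 0 (borrow)
  0-0-1 → 1 (borrow)
  0-1-1 → 0 (borrow)
  1-1-1 → 1 (borrow)
  0-0-1 → 1 (borrow)
  1-0-1 → 0

0b11010100110001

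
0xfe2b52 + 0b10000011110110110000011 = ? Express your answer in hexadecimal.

0x14018d5

0b10000011110110110000011 = 0x41ed83 in hexadecimal.
Add column by column in base 16, right to left:
  2+3 = 5
  5+8 = d
  b+d = 8 carry 1
  2+e+1 = 1 carry 1
  e+1+1 = 0 carry 1
  f+4+1 = 4 carry 1
  final carry 1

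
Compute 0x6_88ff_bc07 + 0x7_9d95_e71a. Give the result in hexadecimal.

0xe2695a321

Add column by column in base 16, right to left:
  7+a = 1 carry 1
  0+1+1 = 2
  c+7 = 3 carry 1
  b+e+1 = a carry 1
  f+5+1 = 5 carry 1
  f+9+1 = 9 carry 1
  8+d+1 = 6 carry 1
  8+9+1 = 2 carry 1
  6+7+1 = e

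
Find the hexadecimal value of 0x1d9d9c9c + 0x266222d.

0x2003bec9

Add column by column in base 16, right to left:
  c+d = 9 carry 1
  9+2+1 = c
  c+2 = e
  9+2 = b
  d+6 = 3 carry 1
  9+6+1 = 0 carry 1
  d+2+1 = 0 carry 1
  1+0+1 = 2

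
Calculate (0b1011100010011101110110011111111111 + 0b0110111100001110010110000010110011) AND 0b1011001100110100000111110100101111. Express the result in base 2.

0b10001100100100000100100000100010

Add column by column in base 2, right to left:
  1+1 = 0 carry 1
  1+1+1 = 1 carry 1
  1+0+1 = 0 carry 1
  1+0+1 = 0 carry 1
  1+1+1 = 1 carry 1
  1+1+1 = 1 carry 1
  1+0+1 = 0 carry 1
  1+1+1 = 1 carry 1
  1+0+1 = 0 carry 1
  1+0+1 = 0 carry 1
  1+0+1 = 0 carry 1
  0+0+1 = 1
  0+0 = 0
  1+1 = 0 carry 1
  1+1+1 = 1 carry 1
  0+0+1 = 1
  1+1 = 0 carry 1
  1+0+1 = 0 carry 1
  1+0+1 = 0 carry 1
  0+1+1 = 0 carry 1
  1+1+1 = 1 carry 1
  1+1+1 = 1 carry 1
  1+0+1 = 0 carry 1
  0+0+1 = 1
  0+0 = 0
  1+0 = 1
  0+1 = 1
  0+1 = 1
  0+1 = 1
  1+1 = 0 carry 1
  1+0+1 = 0 carry 1
  1+1+1 = 1 carry 1
  0+1+1 = 0 carry 1
  1+0+1 = 0 carry 1
  final carry 1
Sum = 0b10010011110101100001100100010110010; now AND with 0b1011001100110100000111110100101111:
  10010011110101100001100100010110010
& 01011001100110100000111110100101111
= 00010001100100100000100100000100010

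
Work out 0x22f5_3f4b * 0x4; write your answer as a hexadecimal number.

Multiply each base-16 digit by 4, carrying:
  b×4 = 44 → write c carry 2
  4×4+2 = 18 → write 2 carry 1
  f×4+1 = 61 → write d carry 3
  3×4+3 = 15 → write f
  5×4 = 20 → write 4 carry 1
  f×4+1 = 61 → write d carry 3
  2×4+3 = 11 → write b
  2×4 = 8 → write 8

0x8bd4fd2c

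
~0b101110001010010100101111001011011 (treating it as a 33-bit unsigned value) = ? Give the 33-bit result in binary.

Invert each bit: 101110001010010100101111001011011 → 010001110101101011010000110100100.

0b010001110101101011010000110100100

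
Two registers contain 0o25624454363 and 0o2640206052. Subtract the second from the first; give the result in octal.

Subtract column by column in base 8:
  3-2 → 1
  6-5 → 1
  3-0 → 3
  4-6 → 6 (borrow)
  5-0-1 → 4
  4-2 → 2
  4-0 → 4
  2-4 → 6 (borrow)
  6-6-1 → 7 (borrow)
  5-2-1 → 2
  2-0 → 2

0o22764246311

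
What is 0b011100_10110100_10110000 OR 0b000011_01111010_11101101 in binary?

0b0111111111111011111101

OR bit by bit (1 where either bit is 1):
  0111001011010010110000
| 0000110111101011101101
= 0111111111111011111101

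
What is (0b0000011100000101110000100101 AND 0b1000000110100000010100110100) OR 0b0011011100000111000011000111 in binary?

0b11011100000111010011100111

0b0000011100000101110000100101 AND 0b1000000110100000010100110100 = 0b0000000100000000010000100100.
Then OR with 0b0011011100000111000011000111.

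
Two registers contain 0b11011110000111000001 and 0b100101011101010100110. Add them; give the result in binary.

0b1000001001110001100111

Add column by column in base 2, right to left:
  1+0 = 1
  0+1 = 1
  0+1 = 1
  0+0 = 0
  0+0 = 0
  0+1 = 1
  1+0 = 1
  1+1 = 0 carry 1
  1+0+1 = 0 carry 1
  0+1+1 = 0 carry 1
  0+0+1 = 1
  0+1 = 1
  0+1 = 1
  1+1 = 0 carry 1
  1+0+1 = 0 carry 1
  1+1+1 = 1 carry 1
  1+0+1 = 0 carry 1
  0+1+1 = 0 carry 1
  1+0+1 = 0 carry 1
  1+0+1 = 0 carry 1
  0+1+1 = 0 carry 1
  final carry 1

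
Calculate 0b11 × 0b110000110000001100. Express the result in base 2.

Multiply each base-2 digit by 3, carrying:
  0×3 = 0 → write 0
  0×3 = 0 → write 0
  1×3 = 3 → write 1 carry 1
  1×3+1 = 4 → write 0 carry 2
  0×3+2 = 2 → write 0 carry 1
  0×3+1 = 1 → write 1
  0×3 = 0 → write 0
  0×3 = 0 → write 0
  0×3 = 0 → write 0
  0×3 = 0 → write 0
  1×3 = 3 → write 1 carry 1
  1×3+1 = 4 → write 0 carry 2
  0×3+2 = 2 → write 0 carry 1
  0×3+1 = 1 → write 1
  0×3 = 0 → write 0
  0×3 = 0 → write 0
  1×3 = 3 → write 1 carry 1
  1×3+1 = 4 → write 0 carry 2
  remaining carry: 10

0b10010010010000100100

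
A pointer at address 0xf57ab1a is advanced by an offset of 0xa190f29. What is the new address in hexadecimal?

0x1970ba43

Add column by column in base 16, right to left:
  a+9 = 3 carry 1
  1+2+1 = 4
  b+f = a carry 1
  a+0+1 = b
  7+9 = 0 carry 1
  5+1+1 = 7
  f+a = 9 carry 1
  final carry 1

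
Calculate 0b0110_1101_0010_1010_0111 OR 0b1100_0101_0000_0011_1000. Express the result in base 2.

OR bit by bit (1 where either bit is 1):
  01101101001010100111
| 11000101000000111000
= 11101101001010111111

0b11101101001010111111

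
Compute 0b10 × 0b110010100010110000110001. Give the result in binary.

Multiply each base-2 digit by 2, carrying:
  1×2 = 2 → write 0 carry 1
  0×2+1 = 1 → write 1
  0×2 = 0 → write 0
  0×2 = 0 → write 0
  1×2 = 2 → write 0 carry 1
  1×2+1 = 3 → write 1 carry 1
  0×2+1 = 1 → write 1
  0×2 = 0 → write 0
  0×2 = 0 → write 0
  0×2 = 0 → write 0
  1×2 = 2 → write 0 carry 1
  1×2+1 = 3 → write 1 carry 1
  0×2+1 = 1 → write 1
  1×2 = 2 → write 0 carry 1
  0×2+1 = 1 → write 1
  0×2 = 0 → write 0
  0×2 = 0 → write 0
  1×2 = 2 → write 0 carry 1
  0×2+1 = 1 → write 1
  1×2 = 2 → write 0 carry 1
  0×2+1 = 1 → write 1
  0×2 = 0 → write 0
  1×2 = 2 → write 0 carry 1
  1×2+1 = 3 → write 1 carry 1
  remaining carry: 1

0b1100101000101100001100010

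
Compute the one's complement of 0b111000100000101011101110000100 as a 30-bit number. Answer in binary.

0b000111011111010100010001111011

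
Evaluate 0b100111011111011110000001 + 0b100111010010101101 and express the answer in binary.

Add column by column in base 2, right to left:
  1+1 = 0 carry 1
  0+0+1 = 1
  0+1 = 1
  0+1 = 1
  0+0 = 0
  0+1 = 1
  0+0 = 0
  1+1 = 0 carry 1
  1+0+1 = 0 carry 1
  1+0+1 = 0 carry 1
  1+1+1 = 1 carry 1
  0+0+1 = 1
  1+1 = 0 carry 1
  1+1+1 = 1 carry 1
  1+1+1 = 1 carry 1
  1+0+1 = 0 carry 1
  1+0+1 = 0 carry 1
  0+1+1 = 0 carry 1
  1+0+1 = 0 carry 1
  1+0+1 = 0 carry 1
  1+0+1 = 0 carry 1
  0+0+1 = 1
  0+0 = 0
  1+0 = 1

0b101000000110110000101110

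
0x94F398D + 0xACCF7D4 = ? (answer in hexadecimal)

0x141C3161

Add column by column in base 16, right to left:
  D+4 = 1 carry 1
  8+D+1 = 6 carry 1
  9+7+1 = 1 carry 1
  3+F+1 = 3 carry 1
  F+C+1 = C carry 1
  4+C+1 = 1 carry 1
  9+A+1 = 4 carry 1
  final carry 1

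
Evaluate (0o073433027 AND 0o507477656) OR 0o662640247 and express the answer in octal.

0o663673247

0o073433027 AND 0o507477656 = 0o003433006.
Then OR with 0o662640247.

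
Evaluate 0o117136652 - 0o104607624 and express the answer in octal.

0o12327026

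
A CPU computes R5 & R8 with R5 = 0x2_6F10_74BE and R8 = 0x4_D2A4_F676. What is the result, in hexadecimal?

AND each hex digit independently (no carries):
  2&4=0, 6&D=4, F&2=2, 1&A=0, 0&4=0, 7&F=7, 4&6=4, B&7=3, E&6=6

0x042007436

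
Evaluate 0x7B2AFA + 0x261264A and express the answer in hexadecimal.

0x2DC5144

Add column by column in base 16, right to left:
  A+A = 4 carry 1
  F+4+1 = 4 carry 1
  A+6+1 = 1 carry 1
  2+2+1 = 5
  B+1 = C
  7+6 = D
  0+2 = 2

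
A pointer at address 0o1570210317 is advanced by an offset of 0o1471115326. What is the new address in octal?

0o3261325645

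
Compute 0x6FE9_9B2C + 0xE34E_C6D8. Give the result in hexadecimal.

0x153386204

Add column by column in base 16, right to left:
  C+8 = 4 carry 1
  2+D+1 = 0 carry 1
  B+6+1 = 2 carry 1
  9+C+1 = 6 carry 1
  9+E+1 = 8 carry 1
  E+4+1 = 3 carry 1
  F+3+1 = 3 carry 1
  6+E+1 = 5 carry 1
  final carry 1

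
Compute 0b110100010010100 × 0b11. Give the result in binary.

Multiply each base-2 digit by 3, carrying:
  0×3 = 0 → write 0
  0×3 = 0 → write 0
  1×3 = 3 → write 1 carry 1
  0×3+1 = 1 → write 1
  1×3 = 3 → write 1 carry 1
  0×3+1 = 1 → write 1
  0×3 = 0 → write 0
  1×3 = 3 → write 1 carry 1
  0×3+1 = 1 → write 1
  0×3 = 0 → write 0
  0×3 = 0 → write 0
  1×3 = 3 → write 1 carry 1
  0×3+1 = 1 → write 1
  1×3 = 3 → write 1 carry 1
  1×3+1 = 4 → write 0 carry 2
  remaining carry: 10

0b10011100110111100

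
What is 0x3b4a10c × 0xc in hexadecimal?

0x2c778c90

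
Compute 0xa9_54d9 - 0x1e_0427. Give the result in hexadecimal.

Subtract column by column in base 16:
  9-7 → 2
  d-2 → b
  4-4 → 0
  5-0 → 5
  9-e → b (borrow)
  a-1-1 → 8

0x8b50b2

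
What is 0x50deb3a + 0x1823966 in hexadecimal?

0x69024a0

Add column by column in base 16, right to left:
  a+6 = 0 carry 1
  3+6+1 = a
  b+9 = 4 carry 1
  e+3+1 = 2 carry 1
  d+2+1 = 0 carry 1
  0+8+1 = 9
  5+1 = 6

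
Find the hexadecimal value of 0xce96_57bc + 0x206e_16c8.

Add column by column in base 16, right to left:
  c+8 = 4 carry 1
  b+c+1 = 8 carry 1
  7+6+1 = e
  5+1 = 6
  6+e = 4 carry 1
  9+6+1 = 0 carry 1
  e+0+1 = f
  c+2 = e

0xef046e84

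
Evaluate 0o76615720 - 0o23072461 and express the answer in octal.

Subtract column by column in base 8:
  0-1 → 7 (borrow)
  2-6-1 → 3 (borrow)
  7-4-1 → 2
  5-2 → 3
  1-7 → 2 (borrow)
  6-0-1 → 5
  6-3 → 3
  7-2 → 5

0o53523237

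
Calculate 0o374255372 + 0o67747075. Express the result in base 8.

Add column by column in base 8, right to left:
  2+5 = 7
  7+7 = 6 carry 1
  3+0+1 = 4
  5+7 = 4 carry 1
  5+4+1 = 2 carry 1
  2+7+1 = 2 carry 1
  4+7+1 = 4 carry 1
  7+6+1 = 6 carry 1
  3+0+1 = 4

0o464224467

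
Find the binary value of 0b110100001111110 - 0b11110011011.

0b110000011100011

Subtract column by column in base 2:
  0-1 → 1 (borrow)
  1-1-1 → 1 (borrow)
  1-0-1 → 0
  1-1 → 0
  1-1 → 0
  1-0 → 1
  1-0 → 1
  0-1 → 1 (borrow)
  0-1-1 → 0 (borrow)
  0-1-1 → 0 (borrow)
  0-1-1 → 0 (borrow)
  1-0-1 → 0
  0-0 → 0
  1-0 → 1
  1-0 → 1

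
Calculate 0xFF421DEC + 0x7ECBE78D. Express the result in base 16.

0x17E0E0579

Add column by column in base 16, right to left:
  C+D = 9 carry 1
  E+8+1 = 7 carry 1
  D+7+1 = 5 carry 1
  1+E+1 = 0 carry 1
  2+B+1 = E
  4+C = 0 carry 1
  F+E+1 = E carry 1
  F+7+1 = 7 carry 1
  final carry 1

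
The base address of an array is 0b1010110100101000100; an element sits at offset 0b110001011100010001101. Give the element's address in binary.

Add column by column in base 2, right to left:
  0+1 = 1
  0+0 = 0
  1+1 = 0 carry 1
  0+1+1 = 0 carry 1
  0+0+1 = 1
  0+0 = 0
  1+0 = 1
  0+1 = 1
  1+0 = 1
  0+0 = 0
  0+0 = 0
  1+1 = 0 carry 1
  0+1+1 = 0 carry 1
  1+1+1 = 1 carry 1
  1+0+1 = 0 carry 1
  0+1+1 = 0 carry 1
  1+0+1 = 0 carry 1
  0+0+1 = 1
  1+0 = 1
  0+1 = 1
  0+1 = 1

0b111100010000111010001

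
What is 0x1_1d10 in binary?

0b10001110100010000

Expand each hex digit to 4 bits: 1=0001 1=0001 d=1101 1=0001 0=0000.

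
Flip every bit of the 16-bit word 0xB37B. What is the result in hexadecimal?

Each hex digit d becomes F−d:
  B→4, 3→C, 7→8, B→4

0x4C84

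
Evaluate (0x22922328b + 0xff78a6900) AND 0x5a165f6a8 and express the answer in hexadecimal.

Add column by column in base 16, right to left:
  b+0 = b
  8+0 = 8
  2+9 = b
  3+6 = 9
  2+a = c
  2+8 = a
  9+7 = 0 carry 1
  2+f+1 = 2 carry 1
  2+f+1 = 2 carry 1
  final carry 1
Sum = 0x1220ac9b8b; now AND with 0x5a165f6a8:
  1&0=0, 2&5=0, 2&a=2, 0&1=0, a&6=2, c&5=4, 9&f=9, b&6=2, 8&a=8, b&8=8

0x20249288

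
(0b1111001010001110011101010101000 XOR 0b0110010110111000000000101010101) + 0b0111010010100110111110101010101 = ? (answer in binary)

0b10000101111011101011100101010010

First 0b1111001010001110011101010101000 XOR 0b0110010110111000000000101010101 = 0b1001011100110110011101111111101.
Add column by column in base 2, right to left:
  1+1 = 0 carry 1
  0+0+1 = 1
  1+1 = 0 carry 1
  1+0+1 = 0 carry 1
  1+1+1 = 1 carry 1
  1+0+1 = 0 carry 1
  1+1+1 = 1 carry 1
  1+0+1 = 0 carry 1
  1+1+1 = 1 carry 1
  1+0+1 = 0 carry 1
  0+1+1 = 0 carry 1
  1+1+1 = 1 carry 1
  1+1+1 = 1 carry 1
  1+1+1 = 1 carry 1
  0+1+1 = 0 carry 1
  0+0+1 = 1
  1+1 = 0 carry 1
  1+1+1 = 1 carry 1
  0+0+1 = 1
  1+0 = 1
  1+1 = 0 carry 1
  0+0+1 = 1
  0+1 = 1
  1+0 = 1
  1+0 = 1
  1+1 = 0 carry 1
  0+0+1 = 1
  1+1 = 0 carry 1
  0+1+1 = 0 carry 1
  0+1+1 = 0 carry 1
  1+0+1 = 0 carry 1
  final carry 1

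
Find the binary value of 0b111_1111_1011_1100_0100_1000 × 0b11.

Multiply each base-2 digit by 3, carrying:
  0×3 = 0 → write 0
  0×3 = 0 → write 0
  0×3 = 0 → write 0
  1×3 = 3 → write 1 carry 1
  0×3+1 = 1 → write 1
  0×3 = 0 → write 0
  1×3 = 3 → write 1 carry 1
  0×3+1 = 1 → write 1
  0×3 = 0 → write 0
  0×3 = 0 → write 0
  1×3 = 3 → write 1 carry 1
  1×3+1 = 4 → write 0 carry 2
  1×3+2 = 5 → write 1 carry 2
  1×3+2 = 5 → write 1 carry 2
  0×3+2 = 2 → write 0 carry 1
  1×3+1 = 4 → write 0 carry 2
  1×3+2 = 5 → write 1 carry 2
  1×3+2 = 5 → write 1 carry 2
  1×3+2 = 5 → write 1 carry 2
  1×3+2 = 5 → write 1 carry 2
  1×3+2 = 5 → write 1 carry 2
  1×3+2 = 5 → write 1 carry 2
  1×3+2 = 5 → write 1 carry 2
  remaining carry: 10

0b1011111110011010011011000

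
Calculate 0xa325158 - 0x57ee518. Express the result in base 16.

0x4b36c40

Subtract column by column in base 16:
  8-8 → 0
  5-1 → 4
  1-5 → c (borrow)
  5-e-1 → 6 (borrow)
  2-e-1 → 3 (borrow)
  3-7-1 → b (borrow)
  a-5-1 → 4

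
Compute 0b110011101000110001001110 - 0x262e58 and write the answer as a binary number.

0b101010000101110111110110

0x262e58 = 0b1001100010111001011000 in binary.
Subtract column by column in base 2:
  0-0 → 0
  1-0 → 1
  1-0 → 1
  1-1 → 0
  0-1 → 1 (borrow)
  0-0-1 → 1 (borrow)
  1-1-1 → 1 (borrow)
  0-0-1 → 1 (borrow)
  0-0-1 → 1 (borrow)
  0-1-1 → 0 (borrow)
  1-1-1 → 1 (borrow)
  1-1-1 → 1 (borrow)
  0-0-1 → 1 (borrow)
  0-1-1 → 0 (borrow)
  0-0-1 → 1 (borrow)
  1-0-1 → 0
  0-0 → 0
  1-1 → 0
  1-1 → 0
  1-0 → 1
  0-0 → 0
  0-1 → 1 (borrow)
  1-0-1 → 0
  1-0 → 1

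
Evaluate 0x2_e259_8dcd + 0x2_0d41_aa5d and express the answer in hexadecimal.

Add column by column in base 16, right to left:
  d+d = a carry 1
  c+5+1 = 2 carry 1
  d+a+1 = 8 carry 1
  8+a+1 = 3 carry 1
  9+1+1 = b
  5+4 = 9
  2+d = f
  e+0 = e
  2+2 = 4

0x4ef9b382a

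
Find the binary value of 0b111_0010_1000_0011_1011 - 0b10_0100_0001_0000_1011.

0b1001110011100110000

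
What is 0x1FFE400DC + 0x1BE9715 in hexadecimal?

0x201A297F1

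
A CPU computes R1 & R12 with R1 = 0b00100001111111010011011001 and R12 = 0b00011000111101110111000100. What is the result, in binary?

AND bit by bit (1 only where both bits are 1):
  00100001111111010011011001
& 00011000111101110111000100
= 00000000111101010011000000

0b00000000111101010011000000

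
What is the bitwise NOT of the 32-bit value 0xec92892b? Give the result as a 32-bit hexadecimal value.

0x136d76d4

Each hex digit d becomes f−d:
  e→1, c→3, 9→6, 2→d, 8→7, 9→6, 2→d, b→4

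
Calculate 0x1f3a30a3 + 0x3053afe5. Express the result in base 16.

0x4f8de088

Add column by column in base 16, right to left:
  3+5 = 8
  a+e = 8 carry 1
  0+f+1 = 0 carry 1
  3+a+1 = e
  a+3 = d
  3+5 = 8
  f+0 = f
  1+3 = 4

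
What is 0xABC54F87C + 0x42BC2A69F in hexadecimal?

Add column by column in base 16, right to left:
  C+F = B carry 1
  7+9+1 = 1 carry 1
  8+6+1 = F
  F+A = 9 carry 1
  4+2+1 = 7
  5+C = 1 carry 1
  C+B+1 = 8 carry 1
  B+2+1 = E
  A+4 = E

0xEE8179F1B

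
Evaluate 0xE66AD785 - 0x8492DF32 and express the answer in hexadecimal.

Subtract column by column in base 16:
  5-2 → 3
  8-3 → 5
  7-F → 8 (borrow)
  D-D-1 → F (borrow)
  A-2-1 → 7
  6-9 → D (borrow)
  6-4-1 → 1
  E-8 → 6

0x61D7F853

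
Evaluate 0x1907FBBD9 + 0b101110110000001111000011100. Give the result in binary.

0b110010110010101111101100111110101

0x1907FBBD9 = 0b110010000011111111011101111011001 in binary.
Add column by column in base 2, right to left:
  1+0 = 1
  0+0 = 0
  0+1 = 1
  1+1 = 0 carry 1
  1+1+1 = 1 carry 1
  0+0+1 = 1
  1+0 = 1
  1+0 = 1
  1+0 = 1
  1+1 = 0 carry 1
  0+1+1 = 0 carry 1
  1+1+1 = 1 carry 1
  1+1+1 = 1 carry 1
  1+0+1 = 0 carry 1
  0+0+1 = 1
  1+0 = 1
  1+0 = 1
  1+0 = 1
  1+0 = 1
  1+1 = 0 carry 1
  1+1+1 = 1 carry 1
  1+0+1 = 0 carry 1
  1+1+1 = 1 carry 1
  0+1+1 = 0 carry 1
  0+1+1 = 0 carry 1
  0+0+1 = 1
  0+1 = 1
  0+0 = 0
  1+0 = 1
  0+0 = 0
  0+0 = 0
  1+0 = 1
  1+0 = 1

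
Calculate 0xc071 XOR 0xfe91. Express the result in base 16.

0x3ee0

XOR each hex digit independently (no carries):
  c^f=3, 0^e=e, 7^9=e, 1^1=0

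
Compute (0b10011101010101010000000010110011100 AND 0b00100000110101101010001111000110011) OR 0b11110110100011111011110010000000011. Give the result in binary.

0b11110110110111111011110010000010011

0b10011101010101010000000010110011100 AND 0b00100000110101101010001111000110011 = 0b00000000010101000000000010000010000.
Then OR with 0b11110110100011111011110010000000011.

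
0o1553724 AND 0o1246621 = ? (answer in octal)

AND each oct digit independently (no carries):
  1&1=1, 5&2=0, 5&4=4, 3&6=2, 7&6=6, 2&2=2, 4&1=0

0o1042620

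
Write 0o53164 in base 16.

0x5674

Each octal digit is 3 bits: 5=101 3=011 1=001 6=110 4=100.
Group the bits into nibbles: 0101 0110 0111 0100 → 5674.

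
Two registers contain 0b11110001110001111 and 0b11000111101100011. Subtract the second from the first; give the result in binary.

0b101010000101100

Subtract column by column in base 2:
  1-1 → 0
  1-1 → 0
  1-0 → 1
  1-0 → 1
  0-0 → 0
  0-1 → 1 (borrow)
  0-1-1 → 0 (borrow)
  1-0-1 → 0
  1-1 → 0
  1-1 → 0
  0-1 → 1 (borrow)
  0-1-1 → 0 (borrow)
  0-0-1 → 1 (borrow)
  1-0-1 → 0
  1-0 → 1
  1-1 → 0
  1-1 → 0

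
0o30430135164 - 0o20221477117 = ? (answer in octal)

Subtract column by column in base 8:
  4-7 → 5 (borrow)
  6-1-1 → 4
  1-1 → 0
  5-7 → 6 (borrow)
  3-7-1 → 3 (borrow)
  1-4-1 → 4 (borrow)
  0-1-1 → 6 (borrow)
  3-2-1 → 0
  4-2 → 2
  0-0 → 0
  3-2 → 1

0o10206436045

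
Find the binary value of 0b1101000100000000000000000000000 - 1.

The trailing 23 digits are 0, so subtracting 1 borrows through: they become 1 and the next digit up decrements.

0b1101000011111111111111111111111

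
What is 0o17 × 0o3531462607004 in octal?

0o67077771351074

Multiply each base-8 digit by 15, carrying:
  4×15 = 60 → write 4 carry 7
  0×15+7 = 7 → write 7
  0×15 = 0 → write 0
  7×15 = 105 → write 1 carry 13
  0×15+13 = 13 → write 5 carry 1
  6×15+1 = 91 → write 3 carry 11
  2×15+11 = 41 → write 1 carry 5
  6×15+5 = 95 → write 7 carry 11
  4×15+11 = 71 → write 7 carry 8
  1×15+8 = 23 → write 7 carry 2
  3×15+2 = 47 → write 7 carry 5
  5×15+5 = 80 → write 0 carry 10
  3×15+10 = 55 → write 7 carry 6
  remaining carry: 6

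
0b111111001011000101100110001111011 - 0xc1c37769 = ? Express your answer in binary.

0xc1c37769 = 0b11000001110000110111011101101001 in binary.
Subtract column by column in base 2:
  1-1 → 0
  1-0 → 1
  0-0 → 0
  1-1 → 0
  1-0 → 1
  1-1 → 0
  1-1 → 0
  0-0 → 0
  0-1 → 1 (borrow)
  0-1-1 → 0 (borrow)
  1-1-1 → 1 (borrow)
  1-0-1 → 0
  0-1 → 1 (borrow)
  0-1-1 → 0 (borrow)
  1-1-1 → 1 (borrow)
  1-0-1 → 0
  0-1 → 1 (borrow)
  1-1-1 → 1 (borrow)
  0-0-1 → 1 (borrow)
  0-0-1 → 1 (borrow)
  0-0-1 → 1 (borrow)
  1-0-1 → 0
  1-1 → 0
  0-1 → 1 (borrow)
  1-1-1 → 1 (borrow)
  0-0-1 → 1 (borrow)
  0-0-1 → 1 (borrow)
  1-0-1 → 0
  1-0 → 1
  1-0 → 1
  1-1 → 0
  1-1 → 0
  1-0 → 1

0b100110111100111110101010100010010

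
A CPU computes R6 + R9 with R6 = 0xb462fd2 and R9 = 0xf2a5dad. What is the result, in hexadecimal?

0x1a708d7f

Add column by column in base 16, right to left:
  2+d = f
  d+a = 7 carry 1
  f+d+1 = d carry 1
  2+5+1 = 8
  6+a = 0 carry 1
  4+2+1 = 7
  b+f = a carry 1
  final carry 1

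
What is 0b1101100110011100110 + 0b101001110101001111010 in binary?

Add column by column in base 2, right to left:
  0+0 = 0
  1+1 = 0 carry 1
  1+0+1 = 0 carry 1
  0+1+1 = 0 carry 1
  0+1+1 = 0 carry 1
  1+1+1 = 1 carry 1
  1+1+1 = 1 carry 1
  1+0+1 = 0 carry 1
  0+0+1 = 1
  0+1 = 1
  1+0 = 1
  1+1 = 0 carry 1
  0+0+1 = 1
  0+1 = 1
  1+1 = 0 carry 1
  1+1+1 = 1 carry 1
  0+0+1 = 1
  1+0 = 1
  1+1 = 0 carry 1
  0+0+1 = 1
  0+1 = 1

0b110111011011101100000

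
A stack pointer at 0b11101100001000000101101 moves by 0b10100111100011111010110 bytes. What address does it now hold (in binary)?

0b110010011101100000000011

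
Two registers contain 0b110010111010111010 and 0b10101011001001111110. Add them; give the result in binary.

0b11011110000100111000

Add column by column in base 2, right to left:
  0+0 = 0
  1+1 = 0 carry 1
  0+1+1 = 0 carry 1
  1+1+1 = 1 carry 1
  1+1+1 = 1 carry 1
  1+1+1 = 1 carry 1
  0+1+1 = 0 carry 1
  1+0+1 = 0 carry 1
  0+0+1 = 1
  1+1 = 0 carry 1
  1+0+1 = 0 carry 1
  1+0+1 = 0 carry 1
  0+1+1 = 0 carry 1
  1+1+1 = 1 carry 1
  0+0+1 = 1
  0+1 = 1
  1+0 = 1
  1+1 = 0 carry 1
  0+0+1 = 1
  0+1 = 1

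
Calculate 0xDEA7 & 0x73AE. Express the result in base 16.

AND each hex digit independently (no carries):
  D&7=5, E&3=2, A&A=A, 7&E=6

0x52A6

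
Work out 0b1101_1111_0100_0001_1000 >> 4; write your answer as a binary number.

Right shift by 4: drop the 4 least-significant bits.

0b1101111101000001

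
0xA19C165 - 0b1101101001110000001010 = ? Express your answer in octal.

0xA19C165 = 0o1206340545 in octal.
0b1101101001110000001010 = 0o15516012 in octal.
Subtract column by column in base 8:
  5-2 → 3
  4-1 → 3
  5-0 → 5
  0-6 → 2 (borrow)
  4-1-1 → 2
  3-5 → 6 (borrow)
  6-5-1 → 0
  0-1 → 7 (borrow)
  2-0-1 → 1
  1-0 → 1

0o1170622533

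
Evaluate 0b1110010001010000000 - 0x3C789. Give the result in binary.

0x3C789 = 0b111100011110001001 in binary.
Subtract column by column in base 2:
  0-1 → 1 (borrow)
  0-0-1 → 1 (borrow)
  0-0-1 → 1 (borrow)
  0-1-1 → 0 (borrow)
  0-0-1 → 1 (borrow)
  0-0-1 → 1 (borrow)
  0-0-1 → 1 (borrow)
  1-1-1 → 1 (borrow)
  0-1-1 → 0 (borrow)
  1-1-1 → 1 (borrow)
  0-1-1 → 0 (borrow)
  0-0-1 → 1 (borrow)
  0-0-1 → 1 (borrow)
  1-0-1 → 0
  0-1 → 1 (borrow)
  0-1-1 → 0 (borrow)
  1-1-1 → 1 (borrow)
  1-1-1 → 1 (borrow)
  1-0-1 → 0

0b110101101011110111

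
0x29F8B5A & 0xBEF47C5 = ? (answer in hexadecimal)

0x28F0340

AND each hex digit independently (no carries):
  2&B=2, 9&E=8, F&F=F, 8&4=0, B&7=3, 5&C=4, A&5=0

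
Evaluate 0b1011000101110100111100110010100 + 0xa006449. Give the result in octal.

0o14256556735

0b1011000101110100111100110010100 = 0o13056474624 in octal.
0xa006449 = 0o1200062111 in octal.
Add column by column in base 8, right to left:
  4+1 = 5
  2+1 = 3
  6+1 = 7
  4+2 = 6
  7+6 = 5 carry 1
  4+0+1 = 5
  6+0 = 6
  5+0 = 5
  0+2 = 2
  3+1 = 4
  1+0 = 1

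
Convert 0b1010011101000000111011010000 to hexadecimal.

0xA740ED0

Group the bits into nibbles: 1010 0111 0100 0000 1110 1101 0000 → A740ED0.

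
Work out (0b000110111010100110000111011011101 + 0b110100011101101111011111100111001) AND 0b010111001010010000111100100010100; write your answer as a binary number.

0b10011001000010000100100000010100

Add column by column in base 2, right to left:
  1+1 = 0 carry 1
  0+0+1 = 1
  1+0 = 1
  1+1 = 0 carry 1
  1+1+1 = 1 carry 1
  0+1+1 = 0 carry 1
  1+0+1 = 0 carry 1
  1+0+1 = 0 carry 1
  0+1+1 = 0 carry 1
  1+1+1 = 1 carry 1
  1+1+1 = 1 carry 1
  1+1+1 = 1 carry 1
  0+1+1 = 0 carry 1
  0+1+1 = 0 carry 1
  0+0+1 = 1
  0+1 = 1
  1+1 = 0 carry 1
  1+1+1 = 1 carry 1
  0+1+1 = 0 carry 1
  0+0+1 = 1
  1+1 = 0 carry 1
  0+1+1 = 0 carry 1
  1+0+1 = 0 carry 1
  0+1+1 = 0 carry 1
  1+1+1 = 1 carry 1
  1+1+1 = 1 carry 1
  1+0+1 = 0 carry 1
  0+0+1 = 1
  1+0 = 1
  1+1 = 0 carry 1
  0+0+1 = 1
  0+1 = 1
  0+1 = 1
Sum = 0b111011011000010101100111000010110; now AND with 0b010111001010010000111100100010100:
  111011011000010101100111000010110
& 010111001010010000111100100010100
= 010011001000010000100100000010100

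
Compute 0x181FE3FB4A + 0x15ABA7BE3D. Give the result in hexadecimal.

Add column by column in base 16, right to left:
  A+D = 7 carry 1
  4+3+1 = 8
  B+E = 9 carry 1
  F+B+1 = B carry 1
  3+7+1 = B
  E+A = 8 carry 1
  F+B+1 = B carry 1
  1+A+1 = C
  8+5 = D
  1+1 = 2

0x2DCB8BB987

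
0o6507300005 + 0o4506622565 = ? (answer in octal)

0o13216122572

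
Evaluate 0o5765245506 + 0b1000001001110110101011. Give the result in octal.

0o5775364361

0b1000001001110110101011 = 0o10116653 in octal.
Add column by column in base 8, right to left:
  6+3 = 1 carry 1
  0+5+1 = 6
  5+6 = 3 carry 1
  5+6+1 = 4 carry 1
  4+1+1 = 6
  2+1 = 3
  5+0 = 5
  6+1 = 7
  7+0 = 7
  5+0 = 5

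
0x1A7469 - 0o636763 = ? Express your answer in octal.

0x1A7469 = 0o6472151 in octal.
Subtract column by column in base 8:
  1-3 → 6 (borrow)
  5-6-1 → 6 (borrow)
  1-7-1 → 1 (borrow)
  2-6-1 → 3 (borrow)
  7-3-1 → 3
  4-6 → 6 (borrow)
  6-0-1 → 5

0o5633166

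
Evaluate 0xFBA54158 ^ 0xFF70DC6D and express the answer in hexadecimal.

0x04D59D35

XOR each hex digit independently (no carries):
  F^F=0, B^F=4, A^7=D, 5^0=5, 4^D=9, 1^C=D, 5^6=3, 8^D=5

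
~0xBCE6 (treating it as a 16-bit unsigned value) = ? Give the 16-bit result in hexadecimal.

Each hex digit d becomes F−d:
  B→4, C→3, E→1, 6→9

0x4319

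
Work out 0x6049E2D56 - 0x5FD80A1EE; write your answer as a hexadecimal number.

Subtract column by column in base 16:
  6-E → 8 (borrow)
  5-E-1 → 6 (borrow)
  D-1-1 → B
  2-A → 8 (borrow)
  E-0-1 → D
  9-8 → 1
  4-D → 7 (borrow)
  0-F-1 → 0 (borrow)
  6-5-1 → 0

0x71D8B68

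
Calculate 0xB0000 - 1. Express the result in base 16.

The trailing 4 digits are 0, so subtracting 1 borrows through: they become F and the next digit up decrements.

0xAFFFF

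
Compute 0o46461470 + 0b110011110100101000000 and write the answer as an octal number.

0o55046170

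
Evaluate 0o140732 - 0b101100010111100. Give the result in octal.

0b101100010111100 = 0o54274 in octal.
Subtract column by column in base 8:
  2-4 → 6 (borrow)
  3-7-1 → 3 (borrow)
  7-2-1 → 4
  0-4 → 4 (borrow)
  4-5-1 → 6 (borrow)
  1-0-1 → 0

0o64436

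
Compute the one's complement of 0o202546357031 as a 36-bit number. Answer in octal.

0o575231420746

Each oct digit d becomes 7−d:
  2→5, 0→7, 2→5, 5→2, 4→3, 6→1, 3→4, 5→2, 7→0, 0→7, 3→4, 1→6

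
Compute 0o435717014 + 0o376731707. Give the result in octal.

0o1034650723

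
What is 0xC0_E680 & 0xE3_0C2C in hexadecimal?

0xC00400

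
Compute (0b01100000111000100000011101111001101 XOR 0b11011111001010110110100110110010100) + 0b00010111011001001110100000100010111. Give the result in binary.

0b11010111001011100101011011101110000

First 0b01100000111000100000011101111001101 XOR 0b11011111001010110110100110110010100 = 0b10111111110010010110111011001011001.
Add column by column in base 2, right to left:
  1+1 = 0 carry 1
  0+1+1 = 0 carry 1
  0+1+1 = 0 carry 1
  1+0+1 = 0 carry 1
  1+1+1 = 1 carry 1
  0+0+1 = 1
  1+0 = 1
  0+0 = 0
  0+1 = 1
  1+0 = 1
  1+0 = 1
  0+0 = 0
  1+0 = 1
  1+0 = 1
  1+1 = 0 carry 1
  0+0+1 = 1
  1+1 = 0 carry 1
  1+1+1 = 1 carry 1
  0+1+1 = 0 carry 1
  1+0+1 = 0 carry 1
  0+0+1 = 1
  0+1 = 1
  1+0 = 1
  0+0 = 0
  0+1 = 1
  1+1 = 0 carry 1
  1+0+1 = 0 carry 1
  1+1+1 = 1 carry 1
  1+1+1 = 1 carry 1
  1+1+1 = 1 carry 1
  1+0+1 = 0 carry 1
  1+1+1 = 1 carry 1
  1+0+1 = 0 carry 1
  0+0+1 = 1
  1+0 = 1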